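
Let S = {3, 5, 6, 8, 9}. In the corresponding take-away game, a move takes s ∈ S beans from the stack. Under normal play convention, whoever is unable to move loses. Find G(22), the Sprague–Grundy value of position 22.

n :  0  1  2  3  4  5  6  7  8  9 10 11 12 13 14 15 16 17 18 19 20 21 22
G :  0  0  0  1  1  1  2  2  2  3  3  3  0  0  0  1  1  1  2  2  2  3  3

3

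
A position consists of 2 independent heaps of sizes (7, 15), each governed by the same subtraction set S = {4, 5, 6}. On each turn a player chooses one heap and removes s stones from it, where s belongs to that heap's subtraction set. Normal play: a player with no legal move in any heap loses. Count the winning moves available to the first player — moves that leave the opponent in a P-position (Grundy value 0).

0

All heaps use S = {4, 5, 6}:
G(0) = 0
G(1) = mex{} = 0
G(2) = mex{} = 0
G(3) = mex{} = 0
G(4) = mex{0} = 1
G(5) = mex{0,0} = 1
G(6) = mex{0,0,0} = 1
G(7) = mex{0,0,0} = 1
G(8) = mex{1,0,0} = 2
G(9) = mex{1,1,0} = 2
G(10) = mex{1,1,1} = 0
G(11) = mex{1,1,1} = 0
G(12) = mex{2,1,1} = 0
G(13) = mex{2,2,1} = 0
G(14) = mex{0,2,2} = 1
G(15) = mex{0,0,2} = 1
Heap A: G(7) = 1.
Heap B: G(15) = 1.
Combined Grundy value = 1 ⊕ 1 = 0.
A winning move leaves total XOR = 0, i.e. changes one component's Grundy value g to g ⊕ X where X is the current total.
Heap A: target g' = 1⊕0 = 1, but every legal move changes the Grundy value (mex property), so 0 moves.
Heap B: target g' = 1⊕0 = 1, but every legal move changes the Grundy value (mex property), so 0 moves.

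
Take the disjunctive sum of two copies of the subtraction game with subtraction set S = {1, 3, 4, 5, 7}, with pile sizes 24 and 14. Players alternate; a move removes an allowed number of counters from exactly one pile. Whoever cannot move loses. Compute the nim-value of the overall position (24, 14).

All piles use S = {1, 3, 4, 5, 7}:
G(0) = 0
G(1) = mex{0} = 1
G(2) = mex{1} = 0
G(3) = mex{0,0} = 1
G(4) = mex{1,1,0} = 2
G(5) = mex{2,0,1,0} = 3
G(6) = mex{3,1,0,1} = 2
G(7) = mex{2,2,1,0,0} = 3
G(8) = mex{3,3,2,1,1} = 0
G(9) = mex{0,2,3,2,0} = 1
G(10) = mex{1,3,2,3,1} = 0
G(11) = mex{0,0,3,2,2} = 1
G(12) = mex{1,1,0,3,3} = 2
G(13) = mex{2,0,1,0,2} = 3
G(14) = mex{3,1,0,1,3} = 2
G(15) = mex{2,2,1,0,0} = 3
G(16) = mex{3,3,2,1,1} = 0
G(17) = mex{0,2,3,2,0} = 1
G(18) = mex{1,3,2,3,1} = 0
G(19) = mex{0,0,3,2,2} = 1
G(20) = mex{1,1,0,3,3} = 2
G(21) = mex{2,0,1,0,2} = 3
G(22) = mex{3,1,0,1,3} = 2
G(23) = mex{2,2,1,0,0} = 3
G(24) = mex{3,3,2,1,1} = 0
Pile A: G(24) = 0.
Pile B: G(14) = 2.
Combined Grundy value = 0 ⊕ 2 = 2.

2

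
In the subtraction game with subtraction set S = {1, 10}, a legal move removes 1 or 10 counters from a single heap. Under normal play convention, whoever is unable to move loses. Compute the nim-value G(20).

G(0) = 0
G(1) = mex{0} = 1
G(2) = mex{1} = 0
G(3) = mex{0} = 1
G(4) = mex{1} = 0
G(5) = mex{0} = 1
G(6) = mex{1} = 0
G(7) = mex{0} = 1
G(8) = mex{1} = 0
G(9) = mex{0} = 1
G(10) = mex{1,0} = 2
G(11) = mex{2,1} = 0
G(12) = mex{0,0} = 1
G(13) = mex{1,1} = 0
G(14) = mex{0,0} = 1
G(15) = mex{1,1} = 0
G(16) = mex{0,0} = 1
G(17) = mex{1,1} = 0
G(18) = mex{0,0} = 1
G(19) = mex{1,1} = 0
G(20) = mex{0,2} = 1

1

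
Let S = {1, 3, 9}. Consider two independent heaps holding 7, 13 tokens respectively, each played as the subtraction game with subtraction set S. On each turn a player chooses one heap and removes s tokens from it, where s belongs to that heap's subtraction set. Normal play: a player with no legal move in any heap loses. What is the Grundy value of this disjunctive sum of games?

All heaps use S = {1, 3, 9}:
G(0) = 0
G(1) = mex{0} = 1
G(2) = mex{1} = 0
G(3) = mex{0,0} = 1
G(4) = mex{1,1} = 0
G(5) = mex{0,0} = 1
G(6) = mex{1,1} = 0
G(7) = mex{0,0} = 1
G(8) = mex{1,1} = 0
G(9) = mex{0,0,0} = 1
G(10) = mex{1,1,1} = 0
G(11) = mex{0,0,0} = 1
G(12) = mex{1,1,1} = 0
G(13) = mex{0,0,0} = 1
Heap A: G(7) = 1.
Heap B: G(13) = 1.
Combined Grundy value = 1 ⊕ 1 = 0.

0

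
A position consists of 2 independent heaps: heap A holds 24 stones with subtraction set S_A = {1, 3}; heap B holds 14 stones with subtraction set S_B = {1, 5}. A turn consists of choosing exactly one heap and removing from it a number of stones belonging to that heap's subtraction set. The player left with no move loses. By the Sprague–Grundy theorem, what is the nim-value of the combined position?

0

Heap A, S = {1, 3}:
G(0) = 0
G(1) = mex{0} = 1
G(2) = mex{1} = 0
G(3) = mex{0,0} = 1
G(4) = mex{1,1} = 0
G(5) = mex{0,0} = 1
G(6) = mex{1,1} = 0
G(7) = mex{0,0} = 1
G(8) = mex{1,1} = 0
G(9) = mex{0,0} = 1
G(10) = mex{1,1} = 0
G(11) = mex{0,0} = 1
G(12) = mex{1,1} = 0
G(13) = mex{0,0} = 1
G(14) = mex{1,1} = 0
G(15) = mex{0,0} = 1
G(16) = mex{1,1} = 0
G(17) = mex{0,0} = 1
G(18) = mex{1,1} = 0
G(19) = mex{0,0} = 1
G(20) = mex{1,1} = 0
G(21) = mex{0,0} = 1
G(22) = mex{1,1} = 0
G(23) = mex{0,0} = 1
G(24) = mex{1,1} = 0
G_A(24) = 0.
Heap B, S = {1, 5}:
n :  0  1  2  3  4  5  6  7  8  9 10 11 12 13 14
G :  0  1  0  1  0  1  0  1  0  1  0  1  0  1  0
G_B(14) = 0.
Combined Grundy value = 0 ⊕ 0 = 0.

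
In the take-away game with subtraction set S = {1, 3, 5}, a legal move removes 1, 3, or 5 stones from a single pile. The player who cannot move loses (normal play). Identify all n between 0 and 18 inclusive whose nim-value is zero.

G(0) = 0
G(1) = mex{0} = 1
G(2) = mex{1} = 0
G(3) = mex{0,0} = 1
G(4) = mex{1,1} = 0
G(5) = mex{0,0,0} = 1
G(6) = mex{1,1,1} = 0
G(7) = mex{0,0,0} = 1
G(8) = mex{1,1,1} = 0
G(9) = mex{0,0,0} = 1
G(10) = mex{1,1,1} = 0
G(11) = mex{0,0,0} = 1
G(12) = mex{1,1,1} = 0
G(13) = mex{0,0,0} = 1
G(14) = mex{1,1,1} = 0
G(15) = mex{0,0,0} = 1
G(16) = mex{1,1,1} = 0
G(17) = mex{0,0,0} = 1
G(18) = mex{1,1,1} = 0
P-positions are exactly the n with G(n) = 0.

0, 2, 4, 6, 8, 10, 12, 14, 16, 18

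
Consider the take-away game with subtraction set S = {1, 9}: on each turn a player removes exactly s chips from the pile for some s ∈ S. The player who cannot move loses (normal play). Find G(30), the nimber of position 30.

n :  0  1  2  3  4  5  6  7  8  9 10 11 12 13 14 15 16 17 18 19 20 21 22 23 24 25 26 27 28 29 30
G :  0  1  0  1  0  1  0  1  0  1  0  1  0  1  0  1  0  1  0  1  0  1  0  1  0  1  0  1  0  1  0

0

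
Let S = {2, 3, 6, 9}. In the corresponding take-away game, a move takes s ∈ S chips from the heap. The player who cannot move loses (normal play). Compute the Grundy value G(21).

G(0) = 0
G(1) = mex{} = 0
G(2) = mex{0} = 1
G(3) = mex{0,0} = 1
G(4) = mex{1,0} = 2
G(5) = mex{1,1} = 0
G(6) = mex{2,1,0} = 3
G(7) = mex{0,2,0} = 1
G(8) = mex{3,0,1} = 2
G(9) = mex{1,3,1,0} = 2
G(10) = mex{2,1,2,0} = 3
G(11) = mex{2,2,0,1} = 3
G(12) = mex{3,2,3,1} = 0
G(13) = mex{3,3,1,2} = 0
G(14) = mex{0,3,2,0} = 1
G(15) = mex{0,0,2,3} = 1
G(16) = mex{1,0,3,1} = 2
G(17) = mex{1,1,3,2} = 0
G(18) = mex{2,1,0,2} = 3
G(19) = mex{0,2,0,3} = 1
G(20) = mex{3,0,1,3} = 2
G(21) = mex{1,3,1,0} = 2

2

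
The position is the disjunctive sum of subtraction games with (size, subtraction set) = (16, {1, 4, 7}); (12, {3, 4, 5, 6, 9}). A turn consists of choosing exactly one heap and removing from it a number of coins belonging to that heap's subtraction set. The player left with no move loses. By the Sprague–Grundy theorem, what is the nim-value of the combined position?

0

Heap A, S = {1, 4, 7}:
G(0) = 0
G(1) = mex{0} = 1
G(2) = mex{1} = 0
G(3) = mex{0} = 1
G(4) = mex{1,0} = 2
G(5) = mex{2,1} = 0
G(6) = mex{0,0} = 1
G(7) = mex{1,1,0} = 2
G(8) = mex{2,2,1} = 0
G(9) = mex{0,0,0} = 1
G(10) = mex{1,1,1} = 0
G(11) = mex{0,2,2} = 1
G(12) = mex{1,0,0} = 2
G(13) = mex{2,1,1} = 0
G(14) = mex{0,0,2} = 1
G(15) = mex{1,1,0} = 2
G(16) = mex{2,2,1} = 0
G_A(16) = 0.
Heap B, S = {3, 4, 5, 6, 9}:
G(0) = 0
G(1) = mex{} = 0
G(2) = mex{} = 0
G(3) = mex{0} = 1
G(4) = mex{0,0} = 1
G(5) = mex{0,0,0} = 1
G(6) = mex{1,0,0,0} = 2
G(7) = mex{1,1,0,0} = 2
G(8) = mex{1,1,1,0} = 2
G(9) = mex{2,1,1,1,0} = 3
G(10) = mex{2,2,1,1,0} = 3
G(11) = mex{2,2,2,1,0} = 3
G(12) = mex{3,2,2,2,1} = 0
G_B(12) = 0.
Combined Grundy value = 0 ⊕ 0 = 0.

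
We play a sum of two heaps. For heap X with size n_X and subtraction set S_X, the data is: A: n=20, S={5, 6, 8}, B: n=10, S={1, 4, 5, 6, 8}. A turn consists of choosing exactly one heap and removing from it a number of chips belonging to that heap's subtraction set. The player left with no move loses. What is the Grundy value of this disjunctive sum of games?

Heap A, S = {5, 6, 8}:
n :  0  1  2  3  4  5  6  7  8  9 10 11 12 13 14 15 16 17 18 19 20
G :  0  0  0  0  0  1  1  1  1  1  2  2  2  0  0  0  0  0  1  1  1
G_A(20) = 1.
Heap B, S = {1, 4, 5, 6, 8}:
n :  0  1  2  3  4  5  6  7  8  9 10
G :  0  1  0  1  2  3  2  3  4  0  1
G_B(10) = 1.
Combined Grundy value = 1 ⊕ 1 = 0.

0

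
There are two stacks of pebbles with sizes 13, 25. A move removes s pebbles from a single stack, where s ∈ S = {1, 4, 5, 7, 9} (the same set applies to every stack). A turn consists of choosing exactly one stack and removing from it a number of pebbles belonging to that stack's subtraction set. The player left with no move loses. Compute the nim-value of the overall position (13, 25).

2

All stacks use S = {1, 4, 5, 7, 9}:
n :  0  1  2  3  4  5  6  7  8  9 10 11 12 13 14 15 16 17 18 19 20 21 22 23 24 25
G :  0  1  0  1  2  3  2  3  0  1  0  1  2  3  2  3  0  1  0  1  2  3  2  3  0  1
Stack A: G(13) = 3.
Stack B: G(25) = 1.
Combined Grundy value = 3 ⊕ 1 = 2.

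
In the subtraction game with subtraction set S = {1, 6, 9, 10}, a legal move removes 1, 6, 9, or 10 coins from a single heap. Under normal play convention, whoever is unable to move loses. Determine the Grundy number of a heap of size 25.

G(0) = 0
G(1) = mex{0} = 1
G(2) = mex{1} = 0
G(3) = mex{0} = 1
G(4) = mex{1} = 0
G(5) = mex{0} = 1
G(6) = mex{1,0} = 2
G(7) = mex{2,1} = 0
G(8) = mex{0,0} = 1
G(9) = mex{1,1,0} = 2
G(10) = mex{2,0,1,0} = 3
G(11) = mex{3,1,0,1} = 2
G(12) = mex{2,2,1,0} = 3
G(13) = mex{3,0,0,1} = 2
G(14) = mex{2,1,1,0} = 3
G(15) = mex{3,2,2,1} = 0
G(16) = mex{0,3,0,2} = 1
G(17) = mex{1,2,1,0} = 3
G(18) = mex{3,3,2,1} = 0
G(19) = mex{0,2,3,2} = 1
G(20) = mex{1,3,2,3} = 0
G(21) = mex{0,0,3,2} = 1
G(22) = mex{1,1,2,3} = 0
G(23) = mex{0,3,3,2} = 1
G(24) = mex{1,0,0,3} = 2
G(25) = mex{2,1,1,0} = 3

3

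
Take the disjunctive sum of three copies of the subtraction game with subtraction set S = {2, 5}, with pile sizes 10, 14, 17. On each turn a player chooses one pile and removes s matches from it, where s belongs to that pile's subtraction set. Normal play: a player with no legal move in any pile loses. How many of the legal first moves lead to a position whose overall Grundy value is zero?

All piles use S = {2, 5}:
G(0) = 0
G(1) = mex{} = 0
G(2) = mex{0} = 1
G(3) = mex{0} = 1
G(4) = mex{1} = 0
G(5) = mex{1,0} = 2
G(6) = mex{0,0} = 1
G(7) = mex{2,1} = 0
G(8) = mex{1,1} = 0
G(9) = mex{0,0} = 1
G(10) = mex{0,2} = 1
G(11) = mex{1,1} = 0
G(12) = mex{1,0} = 2
G(13) = mex{0,0} = 1
G(14) = mex{2,1} = 0
G(15) = mex{1,1} = 0
G(16) = mex{0,0} = 1
G(17) = mex{0,2} = 1
Pile A: G(10) = 1.
Pile B: G(14) = 0.
Pile C: G(17) = 1.
Combined Grundy value = 1 ⊕ 0 ⊕ 1 = 0.
A winning move leaves total XOR = 0, i.e. changes one component's Grundy value g to g ⊕ X where X is the current total.
Pile A: target g' = 1⊕0 = 1, but every legal move changes the Grundy value (mex property), so 0 moves.
Pile B: target g' = 0⊕0 = 0, but every legal move changes the Grundy value (mex property), so 0 moves.
Pile C: target g' = 1⊕0 = 1, but every legal move changes the Grundy value (mex property), so 0 moves.

0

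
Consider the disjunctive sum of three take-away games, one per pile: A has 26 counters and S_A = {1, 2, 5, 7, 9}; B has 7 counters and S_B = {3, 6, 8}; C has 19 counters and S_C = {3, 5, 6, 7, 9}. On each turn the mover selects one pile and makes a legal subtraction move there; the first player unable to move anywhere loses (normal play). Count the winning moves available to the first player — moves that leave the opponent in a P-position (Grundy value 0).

Pile A, S = {1, 2, 5, 7, 9}:
n :  0  1  2  3  4  5  6  7  8  9 10 11 12 13 14 15 16 17 18 19 20 21 22 23 24 25 26
G :  0  1  2  0  1  2  0  1  2  3  4  5  3  4  0  1  2  0  1  2  0  1  2  3  4  5  3
G_A(26) = 3.
Pile B, S = {3, 6, 8}:
n : 0 1 2 3 4 5 6 7
G : 0 0 0 1 1 1 2 2
G_B(7) = 2.
Pile C, S = {3, 5, 6, 7, 9}:
n :  0  1  2  3  4  5  6  7  8  9 10 11 12 13 14 15 16 17 18 19
G :  0  0  0  1  1  1  2  2  2  3  3  3  0  0  0  1  1  1  2  2
G_C(19) = 2.
Combined Grundy value = 3 ⊕ 2 ⊕ 2 = 3.
A winning move leaves total XOR = 0, i.e. changes one component's Grundy value g to g ⊕ X where X is the current total.
Pile A: need g' = 3⊕3 = 0. Options: 26−1→G=5, 26−2→G=4, 26−5→G=1, 26−7→G=2, 26−9→G=0. Hits: 1.
Pile B: need g' = 2⊕3 = 1. Options: 7−3→G=1, 7−6→G=0. Hits: 1.
Pile C: need g' = 2⊕3 = 1. Options: 19−3→G=1, 19−5→G=0, 19−6→G=0, 19−7→G=0, 19−9→G=3. Hits: 1.

3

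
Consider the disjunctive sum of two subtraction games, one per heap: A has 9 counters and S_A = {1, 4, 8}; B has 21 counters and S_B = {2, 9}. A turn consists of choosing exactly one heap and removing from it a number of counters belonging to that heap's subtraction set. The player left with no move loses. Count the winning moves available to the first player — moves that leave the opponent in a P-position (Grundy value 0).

Heap A, S = {1, 4, 8}:
n : 0 1 2 3 4 5 6 7 8 9
G : 0 1 0 1 2 0 1 0 1 2
G_A(9) = 2.
Heap B, S = {2, 9}:
n :  0  1  2  3  4  5  6  7  8  9 10 11 12 13 14 15 16 17 18 19 20 21
G :  0  0  1  1  0  0  1  1  0  2  1  0  0  1  1  0  0  1  1  0  2  1
G_B(21) = 1.
Combined Grundy value = 2 ⊕ 1 = 3.
A winning move leaves total XOR = 0, i.e. changes one component's Grundy value g to g ⊕ X where X is the current total.
Heap A: need g' = 2⊕3 = 1. Options: 9−1→G=1, 9−4→G=0, 9−8→G=1. Hits: 2.
Heap B: need g' = 1⊕3 = 2. Options: 21−2→G=0, 21−9→G=0. Hits: 0.

2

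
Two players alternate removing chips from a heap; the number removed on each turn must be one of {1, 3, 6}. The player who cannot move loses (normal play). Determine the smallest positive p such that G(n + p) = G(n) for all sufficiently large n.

9

n :  0  1  2  3  4  5  6  7  8  9 10 11 12 13 14 15 16 17 18 19
G :  0  1  0  1  0  1  2  3  2  0  1  0  1  0  1  2  3  2  0  1
G(n+9) = G(n) holds for n = 0,…,5 (a full window of length max(S) = 6), so the sequence is purely periodic with period 9.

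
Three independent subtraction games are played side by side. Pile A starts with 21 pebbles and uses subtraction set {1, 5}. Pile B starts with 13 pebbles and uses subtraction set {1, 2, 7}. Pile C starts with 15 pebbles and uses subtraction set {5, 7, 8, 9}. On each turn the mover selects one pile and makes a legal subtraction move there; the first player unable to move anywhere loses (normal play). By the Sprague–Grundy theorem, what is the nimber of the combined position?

0

Pile A, S = {1, 5}:
G(0) = 0
G(1) = mex{0} = 1
G(2) = mex{1} = 0
G(3) = mex{0} = 1
G(4) = mex{1} = 0
G(5) = mex{0,0} = 1
G(6) = mex{1,1} = 0
G(7) = mex{0,0} = 1
G(8) = mex{1,1} = 0
G(9) = mex{0,0} = 1
G(10) = mex{1,1} = 0
G(11) = mex{0,0} = 1
G(12) = mex{1,1} = 0
G(13) = mex{0,0} = 1
G(14) = mex{1,1} = 0
G(15) = mex{0,0} = 1
G(16) = mex{1,1} = 0
G(17) = mex{0,0} = 1
G(18) = mex{1,1} = 0
G(19) = mex{0,0} = 1
G(20) = mex{1,1} = 0
G(21) = mex{0,0} = 1
G_A(21) = 1.
Pile B, S = {1, 2, 7}:
G(0) = 0
G(1) = mex{0} = 1
G(2) = mex{1,0} = 2
G(3) = mex{2,1} = 0
G(4) = mex{0,2} = 1
G(5) = mex{1,0} = 2
G(6) = mex{2,1} = 0
G(7) = mex{0,2,0} = 1
G(8) = mex{1,0,1} = 2
G(9) = mex{2,1,2} = 0
G(10) = mex{0,2,0} = 1
G(11) = mex{1,0,1} = 2
G(12) = mex{2,1,2} = 0
G(13) = mex{0,2,0} = 1
G_B(13) = 1.
Pile C, S = {5, 7, 8, 9}:
n :  0  1  2  3  4  5  6  7  8  9 10 11 12 13 14 15
G :  0  0  0  0  0  1  1  1  1  1  2  2  2  2  0  0
G_C(15) = 0.
Combined Grundy value = 1 ⊕ 1 ⊕ 0 = 0.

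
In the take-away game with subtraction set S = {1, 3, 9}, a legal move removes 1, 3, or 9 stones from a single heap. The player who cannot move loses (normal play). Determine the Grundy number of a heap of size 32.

n :  0  1  2  3  4  5  6  7  8  9 10 11 12 13 14 15 16 17 18 19 20 21 22 23 24 25 26 27 28 29 30 31 32
G :  0  1  0  1  0  1  0  1  0  1  0  1  0  1  0  1  0  1  0  1  0  1  0  1  0  1  0  1  0  1  0  1  0

0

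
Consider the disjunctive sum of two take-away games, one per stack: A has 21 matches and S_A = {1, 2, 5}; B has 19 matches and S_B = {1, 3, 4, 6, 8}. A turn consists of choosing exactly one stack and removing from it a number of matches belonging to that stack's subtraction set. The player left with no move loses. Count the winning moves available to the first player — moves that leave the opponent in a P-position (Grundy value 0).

Stack A, S = {1, 2, 5}:
n :  0  1  2  3  4  5  6  7  8  9 10 11 12 13 14 15 16 17 18 19 20 21
G :  0  1  2  0  1  2  0  1  2  0  1  2  0  1  2  0  1  2  0  1  2  0
G_A(21) = 0.
Stack B, S = {1, 3, 4, 6, 8}:
n :  0  1  2  3  4  5  6  7  8  9 10 11 12 13 14 15 16 17 18 19
G :  0  1  0  1  2  3  2  0  1  0  1  2  3  2  0  1  0  1  2  3
G_B(19) = 3.
Combined Grundy value = 0 ⊕ 3 = 3.
A winning move leaves total XOR = 0, i.e. changes one component's Grundy value g to g ⊕ X where X is the current total.
Stack A: need g' = 0⊕3 = 3. Options: 21−1→G=2, 21−2→G=1, 21−5→G=1. Hits: 0.
Stack B: need g' = 3⊕3 = 0. Options: 19−1→G=2, 19−3→G=0, 19−4→G=1, 19−6→G=2, 19−8→G=2. Hits: 1.

1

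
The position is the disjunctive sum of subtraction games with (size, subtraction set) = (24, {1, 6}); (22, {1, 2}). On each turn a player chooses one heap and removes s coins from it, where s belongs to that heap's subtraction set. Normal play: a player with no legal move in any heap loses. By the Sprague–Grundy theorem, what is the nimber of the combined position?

Heap A, S = {1, 6}:
G(0) = 0
G(1) = mex{0} = 1
G(2) = mex{1} = 0
G(3) = mex{0} = 1
G(4) = mex{1} = 0
G(5) = mex{0} = 1
G(6) = mex{1,0} = 2
G(7) = mex{2,1} = 0
G(8) = mex{0,0} = 1
G(9) = mex{1,1} = 0
G(10) = mex{0,0} = 1
G(11) = mex{1,1} = 0
G(12) = mex{0,2} = 1
G(13) = mex{1,0} = 2
G(14) = mex{2,1} = 0
G(15) = mex{0,0} = 1
G(16) = mex{1,1} = 0
G(17) = mex{0,0} = 1
G(18) = mex{1,1} = 0
G(19) = mex{0,2} = 1
G(20) = mex{1,0} = 2
G(21) = mex{2,1} = 0
G(22) = mex{0,0} = 1
G(23) = mex{1,1} = 0
G(24) = mex{0,0} = 1
G_A(24) = 1.
Heap B, S = {1, 2}:
n :  0  1  2  3  4  5  6  7  8  9 10 11 12 13 14 15 16 17 18 19 20 21 22
G :  0  1  2  0  1  2  0  1  2  0  1  2  0  1  2  0  1  2  0  1  2  0  1
G_B(22) = 1.
Combined Grundy value = 1 ⊕ 1 = 0.

0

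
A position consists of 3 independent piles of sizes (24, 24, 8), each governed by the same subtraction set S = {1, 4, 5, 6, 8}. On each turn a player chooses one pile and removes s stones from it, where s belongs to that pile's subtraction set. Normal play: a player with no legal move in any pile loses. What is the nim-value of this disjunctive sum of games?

All piles use S = {1, 4, 5, 6, 8}:
n :  0  1  2  3  4  5  6  7  8  9 10 11 12 13 14 15 16 17 18 19 20 21 22 23 24
G :  0  1  0  1  2  3  2  3  4  0  1  0  1  2  3  2  3  4  0  1  0  1  2  3  2
Pile A: G(24) = 2.
Pile B: G(24) = 2.
Pile C: G(8) = 4.
Combined Grundy value = 2 ⊕ 2 ⊕ 4 = 4.

4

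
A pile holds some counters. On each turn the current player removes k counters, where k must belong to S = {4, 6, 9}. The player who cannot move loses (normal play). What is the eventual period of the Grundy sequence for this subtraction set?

13

G(0) = 0
G(1) = mex{} = 0
G(2) = mex{} = 0
G(3) = mex{} = 0
G(4) = mex{0} = 1
G(5) = mex{0} = 1
G(6) = mex{0,0} = 1
G(7) = mex{0,0} = 1
G(8) = mex{1,0} = 2
G(9) = mex{1,0,0} = 2
G(10) = mex{1,1,0} = 2
G(11) = mex{1,1,0} = 2
G(12) = mex{2,1,0} = 3
G(13) = mex{2,1,1} = 0
G(14) = mex{2,2,1} = 0
G(15) = mex{2,2,1} = 0
G(16) = mex{3,2,1} = 0
G(17) = mex{0,2,2} = 1
G(18) = mex{0,3,2} = 1
G(19) = mex{0,0,2} = 1
G(20) = mex{0,0,2} = 1
G(21) = mex{1,0,3} = 2
G(22) = mex{1,0,0} = 2
G(23) = mex{1,1,0} = 2
G(24) = mex{1,1,0} = 2
G(25) = mex{2,1,0} = 3
G(26) = mex{2,1,1} = 0
G(27) = mex{2,2,1} = 0
G(n+13) = G(n) holds for n = 0,…,8 (a full window of length max(S) = 9), so the sequence is purely periodic with period 13.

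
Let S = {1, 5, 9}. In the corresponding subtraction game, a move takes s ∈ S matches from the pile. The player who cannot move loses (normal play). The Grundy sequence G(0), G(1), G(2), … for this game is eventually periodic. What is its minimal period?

n :  0  1  2  3  4  5  6  7  8  9 10 11 12 13 14
G :  0  1  0  1  0  1  0  1  0  1  0  1  0  1  0
G(n+2) = G(n) holds for n = 0,…,8 (a full window of length max(S) = 9), so the sequence is purely periodic with period 2.

2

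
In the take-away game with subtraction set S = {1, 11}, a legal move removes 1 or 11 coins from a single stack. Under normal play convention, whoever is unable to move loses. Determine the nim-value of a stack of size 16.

0

G(0) = 0
G(1) = mex{0} = 1
G(2) = mex{1} = 0
G(3) = mex{0} = 1
G(4) = mex{1} = 0
G(5) = mex{0} = 1
G(6) = mex{1} = 0
G(7) = mex{0} = 1
G(8) = mex{1} = 0
G(9) = mex{0} = 1
G(10) = mex{1} = 0
G(11) = mex{0,0} = 1
G(12) = mex{1,1} = 0
G(13) = mex{0,0} = 1
G(14) = mex{1,1} = 0
G(15) = mex{0,0} = 1
G(16) = mex{1,1} = 0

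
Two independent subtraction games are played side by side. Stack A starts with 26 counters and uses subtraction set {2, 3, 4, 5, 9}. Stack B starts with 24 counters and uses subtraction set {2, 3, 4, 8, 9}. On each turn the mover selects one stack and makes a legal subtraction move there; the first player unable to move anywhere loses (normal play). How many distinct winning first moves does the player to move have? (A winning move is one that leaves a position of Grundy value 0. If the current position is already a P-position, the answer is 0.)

Stack A, S = {2, 3, 4, 5, 9}:
G(0) = 0
G(1) = mex{} = 0
G(2) = mex{0} = 1
G(3) = mex{0,0} = 1
G(4) = mex{1,0,0} = 2
G(5) = mex{1,1,0,0} = 2
G(6) = mex{2,1,1,0} = 3
G(7) = mex{2,2,1,1} = 0
G(8) = mex{3,2,2,1} = 0
G(9) = mex{0,3,2,2,0} = 1
G(10) = mex{0,0,3,2,0} = 1
G(11) = mex{1,0,0,3,1} = 2
G(12) = mex{1,1,0,0,1} = 2
G(13) = mex{2,1,1,0,2} = 3
G(14) = mex{2,2,1,1,2} = 0
G(15) = mex{3,2,2,1,3} = 0
G(16) = mex{0,3,2,2,0} = 1
G(17) = mex{0,0,3,2,0} = 1
G(18) = mex{1,0,0,3,1} = 2
G(19) = mex{1,1,0,0,1} = 2
G(20) = mex{2,1,1,0,2} = 3
G(21) = mex{2,2,1,1,2} = 0
G(22) = mex{3,2,2,1,3} = 0
G(23) = mex{0,3,2,2,0} = 1
G(24) = mex{0,0,3,2,0} = 1
G(25) = mex{1,0,0,3,1} = 2
G(26) = mex{1,1,0,0,1} = 2
G_A(26) = 2.
Stack B, S = {2, 3, 4, 8, 9}:
n :  0  1  2  3  4  5  6  7  8  9 10 11 12 13 14 15 16 17 18 19 20 21 22 23 24
G :  0  0  1  1  2  2  0  0  1  1  2  2  0  0  1  1  2  2  0  0  1  1  2  2  0
G_B(24) = 0.
Combined Grundy value = 2 ⊕ 0 = 2.
A winning move leaves total XOR = 0, i.e. changes one component's Grundy value g to g ⊕ X where X is the current total.
Stack A: need g' = 2⊕2 = 0. Options: 26−2→G=1, 26−3→G=1, 26−4→G=0, 26−5→G=0, 26−9→G=1. Hits: 2.
Stack B: need g' = 0⊕2 = 2. Options: 24−2→G=2, 24−3→G=1, 24−4→G=1, 24−8→G=2, 24−9→G=1. Hits: 2.

4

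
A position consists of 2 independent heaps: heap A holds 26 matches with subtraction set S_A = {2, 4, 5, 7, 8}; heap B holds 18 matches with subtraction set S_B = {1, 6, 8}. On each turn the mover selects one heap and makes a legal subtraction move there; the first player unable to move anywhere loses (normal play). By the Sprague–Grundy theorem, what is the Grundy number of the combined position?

Heap A, S = {2, 4, 5, 7, 8}:
G(0) = 0
G(1) = mex{} = 0
G(2) = mex{0} = 1
G(3) = mex{0} = 1
G(4) = mex{1,0} = 2
G(5) = mex{1,0,0} = 2
G(6) = mex{2,1,0} = 3
G(7) = mex{2,1,1,0} = 3
G(8) = mex{3,2,1,0,0} = 4
G(9) = mex{3,2,2,1,0} = 4
G(10) = mex{4,3,2,1,1} = 0
G(11) = mex{4,3,3,2,1} = 0
G(12) = mex{0,4,3,2,2} = 1
G(13) = mex{0,4,4,3,2} = 1
G(14) = mex{1,0,4,3,3} = 2
G(15) = mex{1,0,0,4,3} = 2
G(16) = mex{2,1,0,4,4} = 3
G(17) = mex{2,1,1,0,4} = 3
G(18) = mex{3,2,1,0,0} = 4
G(19) = mex{3,2,2,1,0} = 4
G(20) = mex{4,3,2,1,1} = 0
G(21) = mex{4,3,3,2,1} = 0
G(22) = mex{0,4,3,2,2} = 1
G(23) = mex{0,4,4,3,2} = 1
G(24) = mex{1,0,4,3,3} = 2
G(25) = mex{1,0,0,4,3} = 2
G(26) = mex{2,1,0,4,4} = 3
G_A(26) = 3.
Heap B, S = {1, 6, 8}:
G(0) = 0
G(1) = mex{0} = 1
G(2) = mex{1} = 0
G(3) = mex{0} = 1
G(4) = mex{1} = 0
G(5) = mex{0} = 1
G(6) = mex{1,0} = 2
G(7) = mex{2,1} = 0
G(8) = mex{0,0,0} = 1
G(9) = mex{1,1,1} = 0
G(10) = mex{0,0,0} = 1
G(11) = mex{1,1,1} = 0
G(12) = mex{0,2,0} = 1
G(13) = mex{1,0,1} = 2
G(14) = mex{2,1,2} = 0
G(15) = mex{0,0,0} = 1
G(16) = mex{1,1,1} = 0
G(17) = mex{0,0,0} = 1
G(18) = mex{1,1,1} = 0
G_B(18) = 0.
Combined Grundy value = 3 ⊕ 0 = 3.

3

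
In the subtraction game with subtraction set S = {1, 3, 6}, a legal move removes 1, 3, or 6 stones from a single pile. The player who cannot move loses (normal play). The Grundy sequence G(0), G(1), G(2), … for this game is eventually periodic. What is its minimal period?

n :  0  1  2  3  4  5  6  7  8  9 10 11 12 13 14 15 16 17 18 19
G :  0  1  0  1  0  1  2  3  2  0  1  0  1  0  1  2  3  2  0  1
G(n+9) = G(n) holds for n = 0,…,5 (a full window of length max(S) = 6), so the sequence is purely periodic with period 9.

9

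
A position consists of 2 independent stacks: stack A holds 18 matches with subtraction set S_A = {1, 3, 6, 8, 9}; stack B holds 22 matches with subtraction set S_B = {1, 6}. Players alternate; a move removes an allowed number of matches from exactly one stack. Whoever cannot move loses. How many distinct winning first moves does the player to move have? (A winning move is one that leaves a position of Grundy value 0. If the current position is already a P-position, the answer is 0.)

Stack A, S = {1, 3, 6, 8, 9}:
G(0) = 0
G(1) = mex{0} = 1
G(2) = mex{1} = 0
G(3) = mex{0,0} = 1
G(4) = mex{1,1} = 0
G(5) = mex{0,0} = 1
G(6) = mex{1,1,0} = 2
G(7) = mex{2,0,1} = 3
G(8) = mex{3,1,0,0} = 2
G(9) = mex{2,2,1,1,0} = 3
G(10) = mex{3,3,0,0,1} = 2
G(11) = mex{2,2,1,1,0} = 3
G(12) = mex{3,3,2,0,1} = 4
G(13) = mex{4,2,3,1,0} = 5
G(14) = mex{5,3,2,2,1} = 0
G(15) = mex{0,4,3,3,2} = 1
G(16) = mex{1,5,2,2,3} = 0
G(17) = mex{0,0,3,3,2} = 1
G(18) = mex{1,1,4,2,3} = 0
G_A(18) = 0.
Stack B, S = {1, 6}:
G(0) = 0
G(1) = mex{0} = 1
G(2) = mex{1} = 0
G(3) = mex{0} = 1
G(4) = mex{1} = 0
G(5) = mex{0} = 1
G(6) = mex{1,0} = 2
G(7) = mex{2,1} = 0
G(8) = mex{0,0} = 1
G(9) = mex{1,1} = 0
G(10) = mex{0,0} = 1
G(11) = mex{1,1} = 0
G(12) = mex{0,2} = 1
G(13) = mex{1,0} = 2
G(14) = mex{2,1} = 0
G(15) = mex{0,0} = 1
G(16) = mex{1,1} = 0
G(17) = mex{0,0} = 1
G(18) = mex{1,1} = 0
G(19) = mex{0,2} = 1
G(20) = mex{1,0} = 2
G(21) = mex{2,1} = 0
G(22) = mex{0,0} = 1
G_B(22) = 1.
Combined Grundy value = 0 ⊕ 1 = 1.
A winning move leaves total XOR = 0, i.e. changes one component's Grundy value g to g ⊕ X where X is the current total.
Stack A: need g' = 0⊕1 = 1. Options: 18−1→G=1, 18−3→G=1, 18−6→G=4, 18−8→G=2, 18−9→G=3. Hits: 2.
Stack B: need g' = 1⊕1 = 0. Options: 22−1→G=0, 22−6→G=0. Hits: 2.

4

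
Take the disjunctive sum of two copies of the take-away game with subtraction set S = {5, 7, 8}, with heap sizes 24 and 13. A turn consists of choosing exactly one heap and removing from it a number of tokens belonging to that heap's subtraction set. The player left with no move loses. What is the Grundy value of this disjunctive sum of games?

All heaps use S = {5, 7, 8}:
G(0) = 0
G(1) = mex{} = 0
G(2) = mex{} = 0
G(3) = mex{} = 0
G(4) = mex{} = 0
G(5) = mex{0} = 1
G(6) = mex{0} = 1
G(7) = mex{0,0} = 1
G(8) = mex{0,0,0} = 1
G(9) = mex{0,0,0} = 1
G(10) = mex{1,0,0} = 2
G(11) = mex{1,0,0} = 2
G(12) = mex{1,1,0} = 2
G(13) = mex{1,1,1} = 0
G(14) = mex{1,1,1} = 0
G(15) = mex{2,1,1} = 0
G(16) = mex{2,1,1} = 0
G(17) = mex{2,2,1} = 0
G(18) = mex{0,2,2} = 1
G(19) = mex{0,2,2} = 1
G(20) = mex{0,0,2} = 1
G(21) = mex{0,0,0} = 1
G(22) = mex{0,0,0} = 1
G(23) = mex{1,0,0} = 2
G(24) = mex{1,0,0} = 2
Heap A: G(24) = 2.
Heap B: G(13) = 0.
Combined Grundy value = 2 ⊕ 0 = 2.

2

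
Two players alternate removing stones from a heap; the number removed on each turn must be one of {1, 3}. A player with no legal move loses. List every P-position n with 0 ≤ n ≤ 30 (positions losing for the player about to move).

0, 2, 4, 6, 8, 10, 12, 14, 16, 18, 20, 22, 24, 26, 28, 30

G(0) = 0
G(1) = mex{0} = 1
G(2) = mex{1} = 0
G(3) = mex{0,0} = 1
G(4) = mex{1,1} = 0
G(5) = mex{0,0} = 1
G(6) = mex{1,1} = 0
G(7) = mex{0,0} = 1
G(8) = mex{1,1} = 0
G(9) = mex{0,0} = 1
G(10) = mex{1,1} = 0
G(11) = mex{0,0} = 1
G(12) = mex{1,1} = 0
G(13) = mex{0,0} = 1
G(14) = mex{1,1} = 0
G(15) = mex{0,0} = 1
G(16) = mex{1,1} = 0
G(17) = mex{0,0} = 1
G(18) = mex{1,1} = 0
G(19) = mex{0,0} = 1
G(20) = mex{1,1} = 0
G(21) = mex{0,0} = 1
G(22) = mex{1,1} = 0
G(23) = mex{0,0} = 1
G(24) = mex{1,1} = 0
G(25) = mex{0,0} = 1
G(26) = mex{1,1} = 0
G(27) = mex{0,0} = 1
G(28) = mex{1,1} = 0
G(29) = mex{0,0} = 1
G(30) = mex{1,1} = 0
P-positions are exactly the n with G(n) = 0.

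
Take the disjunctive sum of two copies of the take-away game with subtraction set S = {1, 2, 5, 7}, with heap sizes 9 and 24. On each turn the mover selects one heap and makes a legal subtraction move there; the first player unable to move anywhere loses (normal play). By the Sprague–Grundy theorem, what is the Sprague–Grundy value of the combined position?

All heaps use S = {1, 2, 5, 7}:
G(0) = 0
G(1) = mex{0} = 1
G(2) = mex{1,0} = 2
G(3) = mex{2,1} = 0
G(4) = mex{0,2} = 1
G(5) = mex{1,0,0} = 2
G(6) = mex{2,1,1} = 0
G(7) = mex{0,2,2,0} = 1
G(8) = mex{1,0,0,1} = 2
G(9) = mex{2,1,1,2} = 0
G(10) = mex{0,2,2,0} = 1
G(11) = mex{1,0,0,1} = 2
G(12) = mex{2,1,1,2} = 0
G(13) = mex{0,2,2,0} = 1
G(14) = mex{1,0,0,1} = 2
G(15) = mex{2,1,1,2} = 0
G(16) = mex{0,2,2,0} = 1
G(17) = mex{1,0,0,1} = 2
G(18) = mex{2,1,1,2} = 0
G(19) = mex{0,2,2,0} = 1
G(20) = mex{1,0,0,1} = 2
G(21) = mex{2,1,1,2} = 0
G(22) = mex{0,2,2,0} = 1
G(23) = mex{1,0,0,1} = 2
G(24) = mex{2,1,1,2} = 0
Heap A: G(9) = 0.
Heap B: G(24) = 0.
Combined Grundy value = 0 ⊕ 0 = 0.

0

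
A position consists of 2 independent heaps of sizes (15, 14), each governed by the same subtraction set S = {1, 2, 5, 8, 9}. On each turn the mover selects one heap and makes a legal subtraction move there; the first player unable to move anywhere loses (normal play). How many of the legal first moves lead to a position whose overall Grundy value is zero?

4

All heaps use S = {1, 2, 5, 8, 9}:
G(0) = 0
G(1) = mex{0} = 1
G(2) = mex{1,0} = 2
G(3) = mex{2,1} = 0
G(4) = mex{0,2} = 1
G(5) = mex{1,0,0} = 2
G(6) = mex{2,1,1} = 0
G(7) = mex{0,2,2} = 1
G(8) = mex{1,0,0,0} = 2
G(9) = mex{2,1,1,1,0} = 3
G(10) = mex{3,2,2,2,1} = 0
G(11) = mex{0,3,0,0,2} = 1
G(12) = mex{1,0,1,1,0} = 2
G(13) = mex{2,1,2,2,1} = 0
G(14) = mex{0,2,3,0,2} = 1
G(15) = mex{1,0,0,1,0} = 2
Heap A: G(15) = 2.
Heap B: G(14) = 1.
Combined Grundy value = 2 ⊕ 1 = 3.
A winning move leaves total XOR = 0, i.e. changes one component's Grundy value g to g ⊕ X where X is the current total.
Heap A: need g' = 2⊕3 = 1. Options: 15−1→G=1, 15−2→G=0, 15−5→G=0, 15−8→G=1, 15−9→G=0. Hits: 2.
Heap B: need g' = 1⊕3 = 2. Options: 14−1→G=0, 14−2→G=2, 14−5→G=3, 14−8→G=0, 14−9→G=2. Hits: 2.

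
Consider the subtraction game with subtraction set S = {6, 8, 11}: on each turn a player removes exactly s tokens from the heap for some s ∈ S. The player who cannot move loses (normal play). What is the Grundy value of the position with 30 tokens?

2

n :  0  1  2  3  4  5  6  7  8  9 10 11 12 13 14 15 16 17 18 19 20 21 22 23 24 25 26 27 28 29 30
G :  0  0  0  0  0  0  1  1  1  1  1  1  2  2  2  2  2  0  0  0  0  0  0  1  1  1  1  1  1  2  2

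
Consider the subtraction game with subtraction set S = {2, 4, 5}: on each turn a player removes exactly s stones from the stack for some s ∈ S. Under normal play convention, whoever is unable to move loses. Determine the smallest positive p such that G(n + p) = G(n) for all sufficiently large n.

n :  0  1  2  3  4  5  6  7  8  9 10 11 12 13 14 15
G :  0  0  1  1  2  2  3  0  0  1  1  2  2  3  0  0
G(n+7) = G(n) holds for n = 0,…,4 (a full window of length max(S) = 5), so the sequence is purely periodic with period 7.

7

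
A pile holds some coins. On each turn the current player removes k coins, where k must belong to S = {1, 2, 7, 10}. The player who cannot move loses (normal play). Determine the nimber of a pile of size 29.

n :  0  1  2  3  4  5  6  7  8  9 10 11 12 13 14 15 16 17 18 19 20 21 22 23 24 25 26 27 28 29
G :  0  1  2  0  1  2  0  1  2  0  1  2  0  1  2  0  1  2  0  1  2  0  1  2  0  1  2  0  1  2

2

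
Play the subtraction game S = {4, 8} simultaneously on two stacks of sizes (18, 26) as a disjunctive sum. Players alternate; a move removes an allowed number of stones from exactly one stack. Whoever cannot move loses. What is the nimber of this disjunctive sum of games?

1

All stacks use S = {4, 8}:
G(0) = 0
G(1) = mex{} = 0
G(2) = mex{} = 0
G(3) = mex{} = 0
G(4) = mex{0} = 1
G(5) = mex{0} = 1
G(6) = mex{0} = 1
G(7) = mex{0} = 1
G(8) = mex{1,0} = 2
G(9) = mex{1,0} = 2
G(10) = mex{1,0} = 2
G(11) = mex{1,0} = 2
G(12) = mex{2,1} = 0
G(13) = mex{2,1} = 0
G(14) = mex{2,1} = 0
G(15) = mex{2,1} = 0
G(16) = mex{0,2} = 1
G(17) = mex{0,2} = 1
G(18) = mex{0,2} = 1
G(19) = mex{0,2} = 1
G(20) = mex{1,0} = 2
G(21) = mex{1,0} = 2
G(22) = mex{1,0} = 2
G(23) = mex{1,0} = 2
G(24) = mex{2,1} = 0
G(25) = mex{2,1} = 0
G(26) = mex{2,1} = 0
Stack A: G(18) = 1.
Stack B: G(26) = 0.
Combined Grundy value = 1 ⊕ 0 = 1.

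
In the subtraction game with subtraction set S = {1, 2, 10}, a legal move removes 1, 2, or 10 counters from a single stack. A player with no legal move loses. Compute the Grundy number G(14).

2

G(0) = 0
G(1) = mex{0} = 1
G(2) = mex{1,0} = 2
G(3) = mex{2,1} = 0
G(4) = mex{0,2} = 1
G(5) = mex{1,0} = 2
G(6) = mex{2,1} = 0
G(7) = mex{0,2} = 1
G(8) = mex{1,0} = 2
G(9) = mex{2,1} = 0
G(10) = mex{0,2,0} = 1
G(11) = mex{1,0,1} = 2
G(12) = mex{2,1,2} = 0
G(13) = mex{0,2,0} = 1
G(14) = mex{1,0,1} = 2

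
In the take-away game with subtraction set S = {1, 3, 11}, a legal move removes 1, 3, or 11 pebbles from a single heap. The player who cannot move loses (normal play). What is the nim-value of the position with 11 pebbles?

1

n :  0  1  2  3  4  5  6  7  8  9 10 11
G :  0  1  0  1  0  1  0  1  0  1  0  1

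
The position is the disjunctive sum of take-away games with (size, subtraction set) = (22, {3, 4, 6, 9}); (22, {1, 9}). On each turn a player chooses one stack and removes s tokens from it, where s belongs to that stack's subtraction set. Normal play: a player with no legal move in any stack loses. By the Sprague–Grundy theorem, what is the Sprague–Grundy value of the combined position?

Stack A, S = {3, 4, 6, 9}:
n :  0  1  2  3  4  5  6  7  8  9 10 11 12 13 14 15 16 17 18 19 20 21 22
G :  0  0  0  1  1  1  2  2  2  3  3  3  0  0  0  1  1  1  2  2  2  3  3
G_A(22) = 3.
Stack B, S = {1, 9}:
G(0) = 0
G(1) = mex{0} = 1
G(2) = mex{1} = 0
G(3) = mex{0} = 1
G(4) = mex{1} = 0
G(5) = mex{0} = 1
G(6) = mex{1} = 0
G(7) = mex{0} = 1
G(8) = mex{1} = 0
G(9) = mex{0,0} = 1
G(10) = mex{1,1} = 0
G(11) = mex{0,0} = 1
G(12) = mex{1,1} = 0
G(13) = mex{0,0} = 1
G(14) = mex{1,1} = 0
G(15) = mex{0,0} = 1
G(16) = mex{1,1} = 0
G(17) = mex{0,0} = 1
G(18) = mex{1,1} = 0
G(19) = mex{0,0} = 1
G(20) = mex{1,1} = 0
G(21) = mex{0,0} = 1
G(22) = mex{1,1} = 0
G_B(22) = 0.
Combined Grundy value = 3 ⊕ 0 = 3.

3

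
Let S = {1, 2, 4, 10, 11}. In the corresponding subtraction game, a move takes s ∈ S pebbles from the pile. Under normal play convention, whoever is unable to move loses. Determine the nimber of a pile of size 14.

G(0) = 0
G(1) = mex{0} = 1
G(2) = mex{1,0} = 2
G(3) = mex{2,1} = 0
G(4) = mex{0,2,0} = 1
G(5) = mex{1,0,1} = 2
G(6) = mex{2,1,2} = 0
G(7) = mex{0,2,0} = 1
G(8) = mex{1,0,1} = 2
G(9) = mex{2,1,2} = 0
G(10) = mex{0,2,0,0} = 1
G(11) = mex{1,0,1,1,0} = 2
G(12) = mex{2,1,2,2,1} = 0
G(13) = mex{0,2,0,0,2} = 1
G(14) = mex{1,0,1,1,0} = 2

2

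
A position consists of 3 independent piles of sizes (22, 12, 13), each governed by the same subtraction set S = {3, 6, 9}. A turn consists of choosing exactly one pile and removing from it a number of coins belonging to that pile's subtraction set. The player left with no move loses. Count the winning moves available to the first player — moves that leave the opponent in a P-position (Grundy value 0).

3

All piles use S = {3, 6, 9}:
n :  0  1  2  3  4  5  6  7  8  9 10 11 12 13 14 15 16 17 18 19 20 21 22
G :  0  0  0  1  1  1  2  2  2  3  3  3  0  0  0  1  1  1  2  2  2  3  3
Pile A: G(22) = 3.
Pile B: G(12) = 0.
Pile C: G(13) = 0.
Combined Grundy value = 3 ⊕ 0 ⊕ 0 = 3.
A winning move leaves total XOR = 0, i.e. changes one component's Grundy value g to g ⊕ X where X is the current total.
Pile A: need g' = 3⊕3 = 0. Options: 22−3→G=2, 22−6→G=1, 22−9→G=0. Hits: 1.
Pile B: need g' = 0⊕3 = 3. Options: 12−3→G=3, 12−6→G=2, 12−9→G=1. Hits: 1.
Pile C: need g' = 0⊕3 = 3. Options: 13−3→G=3, 13−6→G=2, 13−9→G=1. Hits: 1.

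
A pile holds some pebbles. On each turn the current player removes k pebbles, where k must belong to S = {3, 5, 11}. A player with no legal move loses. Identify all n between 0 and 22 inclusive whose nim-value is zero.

G(0) = 0
G(1) = mex{} = 0
G(2) = mex{} = 0
G(3) = mex{0} = 1
G(4) = mex{0} = 1
G(5) = mex{0,0} = 1
G(6) = mex{1,0} = 2
G(7) = mex{1,0} = 2
G(8) = mex{1,1} = 0
G(9) = mex{2,1} = 0
G(10) = mex{2,1} = 0
G(11) = mex{0,2,0} = 1
G(12) = mex{0,2,0} = 1
G(13) = mex{0,0,0} = 1
G(14) = mex{1,0,1} = 2
G(15) = mex{1,0,1} = 2
G(16) = mex{1,1,1} = 0
G(17) = mex{2,1,2} = 0
G(18) = mex{2,1,2} = 0
G(19) = mex{0,2,0} = 1
G(20) = mex{0,2,0} = 1
G(21) = mex{0,0,0} = 1
G(22) = mex{1,0,1} = 2
P-positions are exactly the n with G(n) = 0.

0, 1, 2, 8, 9, 10, 16, 17, 18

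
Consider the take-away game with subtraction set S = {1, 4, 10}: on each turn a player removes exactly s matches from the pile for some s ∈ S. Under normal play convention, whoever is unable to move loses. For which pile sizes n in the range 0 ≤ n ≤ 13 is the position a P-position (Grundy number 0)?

n :  0  1  2  3  4  5  6  7  8  9 10 11 12 13
G :  0  1  0  1  2  0  1  0  1  2  3  2  3  0
P-positions are exactly the n with G(n) = 0.

0, 2, 5, 7, 13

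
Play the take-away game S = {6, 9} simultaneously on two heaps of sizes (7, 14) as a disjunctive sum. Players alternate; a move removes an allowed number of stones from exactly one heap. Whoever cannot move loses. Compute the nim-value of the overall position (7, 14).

All heaps use S = {6, 9}:
G(0) = 0
G(1) = mex{} = 0
G(2) = mex{} = 0
G(3) = mex{} = 0
G(4) = mex{} = 0
G(5) = mex{} = 0
G(6) = mex{0} = 1
G(7) = mex{0} = 1
G(8) = mex{0} = 1
G(9) = mex{0,0} = 1
G(10) = mex{0,0} = 1
G(11) = mex{0,0} = 1
G(12) = mex{1,0} = 2
G(13) = mex{1,0} = 2
G(14) = mex{1,0} = 2
Heap A: G(7) = 1.
Heap B: G(14) = 2.
Combined Grundy value = 1 ⊕ 2 = 3.

3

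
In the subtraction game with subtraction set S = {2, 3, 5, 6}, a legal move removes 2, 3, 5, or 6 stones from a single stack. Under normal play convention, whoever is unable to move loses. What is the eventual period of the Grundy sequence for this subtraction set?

G(0) = 0
G(1) = mex{} = 0
G(2) = mex{0} = 1
G(3) = mex{0,0} = 1
G(4) = mex{1,0} = 2
G(5) = mex{1,1,0} = 2
G(6) = mex{2,1,0,0} = 3
G(7) = mex{2,2,1,0} = 3
G(8) = mex{3,2,1,1} = 0
G(9) = mex{3,3,2,1} = 0
G(10) = mex{0,3,2,2} = 1
G(11) = mex{0,0,3,2} = 1
G(12) = mex{1,0,3,3} = 2
G(13) = mex{1,1,0,3} = 2
G(14) = mex{2,1,0,0} = 3
G(15) = mex{2,2,1,0} = 3
G(16) = mex{3,2,1,1} = 0
G(17) = mex{3,3,2,1} = 0
G(n+8) = G(n) holds for n = 0,…,5 (a full window of length max(S) = 6), so the sequence is purely periodic with period 8.

8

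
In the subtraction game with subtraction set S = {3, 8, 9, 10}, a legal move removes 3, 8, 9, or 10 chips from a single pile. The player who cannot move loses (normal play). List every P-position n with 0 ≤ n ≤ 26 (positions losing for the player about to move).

0, 1, 2, 6, 7, 13, 18, 19, 20, 24, 25

G(0) = 0
G(1) = mex{} = 0
G(2) = mex{} = 0
G(3) = mex{0} = 1
G(4) = mex{0} = 1
G(5) = mex{0} = 1
G(6) = mex{1} = 0
G(7) = mex{1} = 0
G(8) = mex{1,0} = 2
G(9) = mex{0,0,0} = 1
G(10) = mex{0,0,0,0} = 1
G(11) = mex{2,1,0,0} = 3
G(12) = mex{1,1,1,0} = 2
G(13) = mex{1,1,1,1} = 0
G(14) = mex{3,0,1,1} = 2
G(15) = mex{2,0,0,1} = 3
G(16) = mex{0,2,0,0} = 1
G(17) = mex{2,1,2,0} = 3
G(18) = mex{3,1,1,2} = 0
G(19) = mex{1,3,1,1} = 0
G(20) = mex{3,2,3,1} = 0
G(21) = mex{0,0,2,3} = 1
G(22) = mex{0,2,0,2} = 1
G(23) = mex{0,3,2,0} = 1
G(24) = mex{1,1,3,2} = 0
G(25) = mex{1,3,1,3} = 0
G(26) = mex{1,0,3,1} = 2
P-positions are exactly the n with G(n) = 0.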